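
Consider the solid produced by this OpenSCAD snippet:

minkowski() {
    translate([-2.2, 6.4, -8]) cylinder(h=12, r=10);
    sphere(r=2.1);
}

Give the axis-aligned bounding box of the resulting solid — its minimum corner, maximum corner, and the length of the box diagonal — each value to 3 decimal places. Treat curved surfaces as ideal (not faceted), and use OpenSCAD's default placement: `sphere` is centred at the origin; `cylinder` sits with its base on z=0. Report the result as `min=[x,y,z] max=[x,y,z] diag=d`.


A = translate([-2.2, 6.4, -8]) cylinder(h=12, r=10) → bbox [-12.2,-3.6,-8] .. [7.8,16.4,4]
B = sphere(r=2.1) → bbox [-2.1,-2.1,-2.1] .. [2.1,2.1,2.1]
lo = A.lo+B.lo = [-12.2-2.1, -3.6-2.1, -8-2.1] = [-14.300,-5.700,-10.100]
hi = A.hi+B.hi = [7.8+2.1, 16.4+2.1, 4+2.1] = [9.900,18.500,6.100]
diag = √(24.2²+24.2²+16.2²) = √1433.72 = 37.864

min=[-14.300,-5.700,-10.100] max=[9.900,18.500,6.100] diag=37.864


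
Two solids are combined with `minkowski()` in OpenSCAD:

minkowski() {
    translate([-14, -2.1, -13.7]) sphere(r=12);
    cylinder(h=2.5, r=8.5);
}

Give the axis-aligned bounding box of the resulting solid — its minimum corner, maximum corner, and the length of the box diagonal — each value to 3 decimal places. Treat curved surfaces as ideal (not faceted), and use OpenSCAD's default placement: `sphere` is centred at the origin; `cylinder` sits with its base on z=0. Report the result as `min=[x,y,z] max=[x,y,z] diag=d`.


A = translate([-14, -2.1, -13.7]) sphere(r=12) → bbox [-26,-14.1,-25.7] .. [-2,9.9,-1.7]
B = cylinder(h=2.5, r=8.5) → bbox [-8.5,-8.5,0] .. [8.5,8.5,2.5]
lo = A.lo+B.lo = [-26-8.5, -14.1-8.5, -25.7+0] = [-34.500,-22.600,-25.700]
hi = A.hi+B.hi = [-2+8.5, 9.9+8.5, -1.7+2.5] = [6.500,18.400,0.800]
diag = √(41²+41²+26.5²) = √4064.25 = 63.751

min=[-34.500,-22.600,-25.700] max=[6.500,18.400,0.800] diag=63.751


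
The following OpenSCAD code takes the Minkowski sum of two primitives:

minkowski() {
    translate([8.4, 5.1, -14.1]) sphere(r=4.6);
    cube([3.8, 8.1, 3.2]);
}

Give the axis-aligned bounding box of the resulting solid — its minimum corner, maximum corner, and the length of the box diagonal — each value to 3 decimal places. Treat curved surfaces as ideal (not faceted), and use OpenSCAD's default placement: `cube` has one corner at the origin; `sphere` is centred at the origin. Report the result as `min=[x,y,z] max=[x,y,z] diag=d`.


min=[3.800,0.500,-18.700] max=[16.800,17.800,-6.300] diag=24.941

A = translate([8.4, 5.1, -14.1]) sphere(r=4.6) → bbox [3.8,0.5,-18.7] .. [13,9.7,-9.5]
B = cube([3.8, 8.1, 3.2]) → bbox [0,0,0] .. [3.8,8.1,3.2]
lo = A.lo+B.lo = [3.8+0, 0.5+0, -18.7+0] = [3.800,0.500,-18.700]
hi = A.hi+B.hi = [13+3.8, 9.7+8.1, -9.5+3.2] = [16.800,17.800,-6.300]
diag = √(13²+17.3²+12.4²) = √622.05 = 24.941


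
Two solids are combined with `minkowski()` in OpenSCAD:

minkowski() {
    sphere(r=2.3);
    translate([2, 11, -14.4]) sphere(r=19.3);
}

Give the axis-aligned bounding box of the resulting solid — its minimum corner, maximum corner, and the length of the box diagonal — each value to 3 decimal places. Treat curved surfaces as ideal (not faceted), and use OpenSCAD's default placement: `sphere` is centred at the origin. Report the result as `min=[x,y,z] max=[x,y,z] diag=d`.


A = translate([2, 11, -14.4]) sphere(r=19.3) → bbox [-17.3,-8.3,-33.7] .. [21.3,30.3,4.9]
B = sphere(r=2.3) → bbox [-2.3,-2.3,-2.3] .. [2.3,2.3,2.3]
lo = A.lo+B.lo = [-17.3-2.3, -8.3-2.3, -33.7-2.3] = [-19.600,-10.600,-36.000]
hi = A.hi+B.hi = [21.3+2.3, 30.3+2.3, 4.9+2.3] = [23.600,32.600,7.200]
diag = √(43.2²+43.2²+43.2²) = √5598.72 = 74.825

min=[-19.600,-10.600,-36.000] max=[23.600,32.600,7.200] diag=74.825


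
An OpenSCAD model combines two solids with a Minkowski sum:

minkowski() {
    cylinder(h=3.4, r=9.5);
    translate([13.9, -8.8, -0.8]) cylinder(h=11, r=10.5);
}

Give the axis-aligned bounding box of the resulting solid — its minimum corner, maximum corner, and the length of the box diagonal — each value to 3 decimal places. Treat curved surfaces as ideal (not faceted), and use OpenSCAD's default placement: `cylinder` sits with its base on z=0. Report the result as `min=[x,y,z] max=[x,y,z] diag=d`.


min=[-6.100,-28.800,-0.800] max=[33.900,11.200,13.600] diag=58.373

A = translate([13.9, -8.8, -0.8]) cylinder(h=11, r=10.5) → bbox [3.4,-19.3,-0.8] .. [24.4,1.7,10.2]
B = cylinder(h=3.4, r=9.5) → bbox [-9.5,-9.5,0] .. [9.5,9.5,3.4]
lo = A.lo+B.lo = [3.4-9.5, -19.3-9.5, -0.8+0] = [-6.100,-28.800,-0.800]
hi = A.hi+B.hi = [24.4+9.5, 1.7+9.5, 10.2+3.4] = [33.900,11.200,13.600]
diag = √(40²+40²+14.4²) = √3407.36 = 58.373


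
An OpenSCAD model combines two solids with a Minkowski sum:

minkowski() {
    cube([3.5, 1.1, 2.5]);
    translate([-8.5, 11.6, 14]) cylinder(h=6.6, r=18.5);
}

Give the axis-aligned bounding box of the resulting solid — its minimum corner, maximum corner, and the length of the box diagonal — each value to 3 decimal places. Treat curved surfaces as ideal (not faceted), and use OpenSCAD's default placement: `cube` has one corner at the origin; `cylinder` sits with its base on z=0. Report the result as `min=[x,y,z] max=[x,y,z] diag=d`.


min=[-27.000,-6.900,14.000] max=[13.500,31.200,23.100] diag=56.344

A = translate([-8.5, 11.6, 14]) cylinder(h=6.6, r=18.5) → bbox [-27,-6.9,14] .. [10,30.1,20.6]
B = cube([3.5, 1.1, 2.5]) → bbox [0,0,0] .. [3.5,1.1,2.5]
lo = A.lo+B.lo = [-27+0, -6.9+0, 14+0] = [-27.000,-6.900,14.000]
hi = A.hi+B.hi = [10+3.5, 30.1+1.1, 20.6+2.5] = [13.500,31.200,23.100]
diag = √(40.5²+38.1²+9.1²) = √3174.67 = 56.344


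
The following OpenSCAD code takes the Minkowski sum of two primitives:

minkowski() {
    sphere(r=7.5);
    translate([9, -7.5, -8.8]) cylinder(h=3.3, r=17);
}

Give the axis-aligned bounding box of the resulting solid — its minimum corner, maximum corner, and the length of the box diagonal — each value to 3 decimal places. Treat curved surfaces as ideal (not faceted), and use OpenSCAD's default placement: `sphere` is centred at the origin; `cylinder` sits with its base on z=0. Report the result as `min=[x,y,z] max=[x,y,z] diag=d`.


A = translate([9, -7.5, -8.8]) cylinder(h=3.3, r=17) → bbox [-8,-24.5,-8.8] .. [26,9.5,-5.5]
B = sphere(r=7.5) → bbox [-7.5,-7.5,-7.5] .. [7.5,7.5,7.5]
lo = A.lo+B.lo = [-8-7.5, -24.5-7.5, -8.8-7.5] = [-15.500,-32.000,-16.300]
hi = A.hi+B.hi = [26+7.5, 9.5+7.5, -5.5+7.5] = [33.500,17.000,2.000]
diag = √(49²+49²+18.3²) = √5136.89 = 71.672

min=[-15.500,-32.000,-16.300] max=[33.500,17.000,2.000] diag=71.672


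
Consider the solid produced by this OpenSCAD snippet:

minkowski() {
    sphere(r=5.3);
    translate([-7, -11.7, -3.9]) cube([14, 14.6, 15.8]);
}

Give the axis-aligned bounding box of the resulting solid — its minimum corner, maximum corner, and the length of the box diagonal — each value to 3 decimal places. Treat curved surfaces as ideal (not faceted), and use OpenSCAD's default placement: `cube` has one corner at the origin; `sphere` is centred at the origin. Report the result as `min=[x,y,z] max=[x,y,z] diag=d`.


A = translate([-7, -11.7, -3.9]) cube([14, 14.6, 15.8]) → bbox [-7,-11.7,-3.9] .. [7,2.9,11.9]
B = sphere(r=5.3) → bbox [-5.3,-5.3,-5.3] .. [5.3,5.3,5.3]
lo = A.lo+B.lo = [-7-5.3, -11.7-5.3, -3.9-5.3] = [-12.300,-17.000,-9.200]
hi = A.hi+B.hi = [7+5.3, 2.9+5.3, 11.9+5.3] = [12.300,8.200,17.200]
diag = √(24.6²+25.2²+26.4²) = √1937.16 = 44.013

min=[-12.300,-17.000,-9.200] max=[12.300,8.200,17.200] diag=44.013


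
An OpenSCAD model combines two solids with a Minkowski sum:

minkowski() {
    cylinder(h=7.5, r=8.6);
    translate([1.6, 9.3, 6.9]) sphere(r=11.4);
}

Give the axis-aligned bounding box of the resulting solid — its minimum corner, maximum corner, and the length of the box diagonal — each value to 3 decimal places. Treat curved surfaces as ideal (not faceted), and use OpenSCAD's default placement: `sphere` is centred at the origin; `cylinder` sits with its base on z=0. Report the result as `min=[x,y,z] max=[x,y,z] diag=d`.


A = translate([1.6, 9.3, 6.9]) sphere(r=11.4) → bbox [-9.8,-2.1,-4.5] .. [13,20.7,18.3]
B = cylinder(h=7.5, r=8.6) → bbox [-8.6,-8.6,0] .. [8.6,8.6,7.5]
lo = A.lo+B.lo = [-9.8-8.6, -2.1-8.6, -4.5+0] = [-18.400,-10.700,-4.500]
hi = A.hi+B.hi = [13+8.6, 20.7+8.6, 18.3+7.5] = [21.600,29.300,25.800]
diag = √(40²+40²+30.3²) = √4118.09 = 64.172

min=[-18.400,-10.700,-4.500] max=[21.600,29.300,25.800] diag=64.172


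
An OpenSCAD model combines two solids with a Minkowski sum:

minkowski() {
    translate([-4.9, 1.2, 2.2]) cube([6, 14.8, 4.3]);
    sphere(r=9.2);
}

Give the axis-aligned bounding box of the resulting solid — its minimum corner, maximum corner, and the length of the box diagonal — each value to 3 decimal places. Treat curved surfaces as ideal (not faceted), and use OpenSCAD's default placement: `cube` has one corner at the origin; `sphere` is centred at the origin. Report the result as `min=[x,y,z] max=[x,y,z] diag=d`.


min=[-14.100,-8.000,-7.000] max=[10.300,25.200,15.700] diag=47.041

A = translate([-4.9, 1.2, 2.2]) cube([6, 14.8, 4.3]) → bbox [-4.9,1.2,2.2] .. [1.1,16,6.5]
B = sphere(r=9.2) → bbox [-9.2,-9.2,-9.2] .. [9.2,9.2,9.2]
lo = A.lo+B.lo = [-4.9-9.2, 1.2-9.2, 2.2-9.2] = [-14.100,-8.000,-7.000]
hi = A.hi+B.hi = [1.1+9.2, 16+9.2, 6.5+9.2] = [10.300,25.200,15.700]
diag = √(24.4²+33.2²+22.7²) = √2212.89 = 47.041


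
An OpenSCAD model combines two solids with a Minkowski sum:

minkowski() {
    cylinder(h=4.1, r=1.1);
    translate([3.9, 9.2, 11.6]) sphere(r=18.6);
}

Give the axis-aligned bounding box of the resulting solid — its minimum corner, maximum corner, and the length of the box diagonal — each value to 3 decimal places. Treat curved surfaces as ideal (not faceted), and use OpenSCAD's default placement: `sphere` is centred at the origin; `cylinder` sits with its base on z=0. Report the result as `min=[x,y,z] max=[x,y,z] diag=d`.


min=[-15.800,-10.500,-7.000] max=[23.600,28.900,34.300] diag=69.357

A = translate([3.9, 9.2, 11.6]) sphere(r=18.6) → bbox [-14.7,-9.4,-7] .. [22.5,27.8,30.2]
B = cylinder(h=4.1, r=1.1) → bbox [-1.1,-1.1,0] .. [1.1,1.1,4.1]
lo = A.lo+B.lo = [-14.7-1.1, -9.4-1.1, -7+0] = [-15.800,-10.500,-7.000]
hi = A.hi+B.hi = [22.5+1.1, 27.8+1.1, 30.2+4.1] = [23.600,28.900,34.300]
diag = √(39.4²+39.4²+41.3²) = √4810.41 = 69.357


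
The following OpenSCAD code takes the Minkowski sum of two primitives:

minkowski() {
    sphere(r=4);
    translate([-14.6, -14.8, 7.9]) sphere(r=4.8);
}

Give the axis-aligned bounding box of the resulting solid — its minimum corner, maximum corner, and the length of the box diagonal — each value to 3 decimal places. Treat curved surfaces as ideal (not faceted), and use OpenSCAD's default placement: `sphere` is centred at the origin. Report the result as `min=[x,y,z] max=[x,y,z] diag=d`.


min=[-23.400,-23.600,-0.900] max=[-5.800,-6.000,16.700] diag=30.484

A = translate([-14.6, -14.8, 7.9]) sphere(r=4.8) → bbox [-19.4,-19.6,3.1] .. [-9.8,-10,12.7]
B = sphere(r=4) → bbox [-4,-4,-4] .. [4,4,4]
lo = A.lo+B.lo = [-19.4-4, -19.6-4, 3.1-4] = [-23.400,-23.600,-0.900]
hi = A.hi+B.hi = [-9.8+4, -10+4, 12.7+4] = [-5.800,-6.000,16.700]
diag = √(17.6²+17.6²+17.6²) = √929.28 = 30.484


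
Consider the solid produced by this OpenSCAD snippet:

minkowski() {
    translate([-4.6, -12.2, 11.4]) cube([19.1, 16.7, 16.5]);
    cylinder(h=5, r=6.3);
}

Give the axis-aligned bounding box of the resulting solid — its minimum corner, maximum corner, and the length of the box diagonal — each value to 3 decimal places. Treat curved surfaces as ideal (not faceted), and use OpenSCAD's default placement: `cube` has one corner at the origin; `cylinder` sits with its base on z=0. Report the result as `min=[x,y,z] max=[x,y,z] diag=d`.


min=[-10.900,-18.500,11.400] max=[20.800,10.800,32.900] diag=48.225

A = translate([-4.6, -12.2, 11.4]) cube([19.1, 16.7, 16.5]) → bbox [-4.6,-12.2,11.4] .. [14.5,4.5,27.9]
B = cylinder(h=5, r=6.3) → bbox [-6.3,-6.3,0] .. [6.3,6.3,5]
lo = A.lo+B.lo = [-4.6-6.3, -12.2-6.3, 11.4+0] = [-10.900,-18.500,11.400]
hi = A.hi+B.hi = [14.5+6.3, 4.5+6.3, 27.9+5] = [20.800,10.800,32.900]
diag = √(31.7²+29.3²+21.5²) = √2325.63 = 48.225


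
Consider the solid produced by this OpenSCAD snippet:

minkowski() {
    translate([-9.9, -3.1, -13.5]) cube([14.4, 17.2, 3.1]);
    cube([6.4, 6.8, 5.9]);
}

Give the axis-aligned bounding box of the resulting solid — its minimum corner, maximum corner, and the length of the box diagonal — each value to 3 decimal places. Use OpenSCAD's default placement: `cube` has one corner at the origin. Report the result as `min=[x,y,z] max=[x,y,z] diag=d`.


min=[-9.900,-3.100,-13.500] max=[10.900,20.900,-4.500] diag=33.010

A = translate([-9.9, -3.1, -13.5]) cube([14.4, 17.2, 3.1]) → bbox [-9.9,-3.1,-13.5] .. [4.5,14.1,-10.4]
B = cube([6.4, 6.8, 5.9]) → bbox [0,0,0] .. [6.4,6.8,5.9]
lo = A.lo+B.lo = [-9.9+0, -3.1+0, -13.5+0] = [-9.900,-3.100,-13.500]
hi = A.hi+B.hi = [4.5+6.4, 14.1+6.8, -10.4+5.9] = [10.900,20.900,-4.500]
diag = √(20.8²+24²+9²) = √1089.64 = 33.010


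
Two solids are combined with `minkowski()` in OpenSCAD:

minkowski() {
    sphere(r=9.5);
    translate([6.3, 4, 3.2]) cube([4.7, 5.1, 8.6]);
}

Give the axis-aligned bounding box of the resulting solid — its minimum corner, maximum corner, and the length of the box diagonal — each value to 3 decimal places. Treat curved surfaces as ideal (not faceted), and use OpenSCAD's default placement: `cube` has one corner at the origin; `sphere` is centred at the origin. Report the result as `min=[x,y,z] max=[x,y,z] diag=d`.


A = translate([6.3, 4, 3.2]) cube([4.7, 5.1, 8.6]) → bbox [6.3,4,3.2] .. [11,9.1,11.8]
B = sphere(r=9.5) → bbox [-9.5,-9.5,-9.5] .. [9.5,9.5,9.5]
lo = A.lo+B.lo = [6.3-9.5, 4-9.5, 3.2-9.5] = [-3.200,-5.500,-6.300]
hi = A.hi+B.hi = [11+9.5, 9.1+9.5, 11.8+9.5] = [20.500,18.600,21.300]
diag = √(23.7²+24.1²+27.6²) = √1904.26 = 43.638

min=[-3.200,-5.500,-6.300] max=[20.500,18.600,21.300] diag=43.638


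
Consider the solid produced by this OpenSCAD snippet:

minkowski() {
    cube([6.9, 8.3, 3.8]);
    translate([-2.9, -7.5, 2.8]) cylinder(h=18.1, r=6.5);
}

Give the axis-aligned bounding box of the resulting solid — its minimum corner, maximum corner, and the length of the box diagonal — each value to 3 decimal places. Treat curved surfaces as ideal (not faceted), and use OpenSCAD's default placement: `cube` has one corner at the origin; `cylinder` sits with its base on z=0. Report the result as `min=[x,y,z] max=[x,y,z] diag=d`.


min=[-9.400,-14.000,2.800] max=[10.500,7.300,24.700] diag=36.460

A = translate([-2.9, -7.5, 2.8]) cylinder(h=18.1, r=6.5) → bbox [-9.4,-14,2.8] .. [3.6,-1,20.9]
B = cube([6.9, 8.3, 3.8]) → bbox [0,0,0] .. [6.9,8.3,3.8]
lo = A.lo+B.lo = [-9.4+0, -14+0, 2.8+0] = [-9.400,-14.000,2.800]
hi = A.hi+B.hi = [3.6+6.9, -1+8.3, 20.9+3.8] = [10.500,7.300,24.700]
diag = √(19.9²+21.3²+21.9²) = √1329.31 = 36.460


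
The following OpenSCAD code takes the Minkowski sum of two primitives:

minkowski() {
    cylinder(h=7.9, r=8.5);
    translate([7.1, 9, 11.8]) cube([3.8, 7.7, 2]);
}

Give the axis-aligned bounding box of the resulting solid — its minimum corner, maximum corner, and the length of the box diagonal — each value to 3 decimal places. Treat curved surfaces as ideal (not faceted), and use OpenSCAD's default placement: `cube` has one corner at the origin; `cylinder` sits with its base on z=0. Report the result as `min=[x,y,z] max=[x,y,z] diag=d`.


A = translate([7.1, 9, 11.8]) cube([3.8, 7.7, 2]) → bbox [7.1,9,11.8] .. [10.9,16.7,13.8]
B = cylinder(h=7.9, r=8.5) → bbox [-8.5,-8.5,0] .. [8.5,8.5,7.9]
lo = A.lo+B.lo = [7.1-8.5, 9-8.5, 11.8+0] = [-1.400,0.500,11.800]
hi = A.hi+B.hi = [10.9+8.5, 16.7+8.5, 13.8+7.9] = [19.400,25.200,21.700]
diag = √(20.8²+24.7²+9.9²) = √1140.74 = 33.775

min=[-1.400,0.500,11.800] max=[19.400,25.200,21.700] diag=33.775


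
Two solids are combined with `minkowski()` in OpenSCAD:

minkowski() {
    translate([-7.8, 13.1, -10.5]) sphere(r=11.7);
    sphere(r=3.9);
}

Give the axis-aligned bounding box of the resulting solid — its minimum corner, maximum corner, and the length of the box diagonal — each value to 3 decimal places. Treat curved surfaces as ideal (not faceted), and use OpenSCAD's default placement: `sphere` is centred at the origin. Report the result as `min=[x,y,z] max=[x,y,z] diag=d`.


min=[-23.400,-2.500,-26.100] max=[7.800,28.700,5.100] diag=54.040

A = translate([-7.8, 13.1, -10.5]) sphere(r=11.7) → bbox [-19.5,1.4,-22.2] .. [3.9,24.8,1.2]
B = sphere(r=3.9) → bbox [-3.9,-3.9,-3.9] .. [3.9,3.9,3.9]
lo = A.lo+B.lo = [-19.5-3.9, 1.4-3.9, -22.2-3.9] = [-23.400,-2.500,-26.100]
hi = A.hi+B.hi = [3.9+3.9, 24.8+3.9, 1.2+3.9] = [7.800,28.700,5.100]
diag = √(31.2²+31.2²+31.2²) = √2920.32 = 54.040


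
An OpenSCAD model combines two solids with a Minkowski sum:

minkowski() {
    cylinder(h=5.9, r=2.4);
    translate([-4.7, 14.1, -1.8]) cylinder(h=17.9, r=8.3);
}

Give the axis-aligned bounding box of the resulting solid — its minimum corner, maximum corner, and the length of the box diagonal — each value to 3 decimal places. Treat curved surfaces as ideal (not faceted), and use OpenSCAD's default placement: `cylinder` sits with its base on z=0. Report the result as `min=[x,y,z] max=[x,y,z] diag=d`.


A = translate([-4.7, 14.1, -1.8]) cylinder(h=17.9, r=8.3) → bbox [-13,5.8,-1.8] .. [3.6,22.4,16.1]
B = cylinder(h=5.9, r=2.4) → bbox [-2.4,-2.4,0] .. [2.4,2.4,5.9]
lo = A.lo+B.lo = [-13-2.4, 5.8-2.4, -1.8+0] = [-15.400,3.400,-1.800]
hi = A.hi+B.hi = [3.6+2.4, 22.4+2.4, 16.1+5.9] = [6.000,24.800,22.000]
diag = √(21.4²+21.4²+23.8²) = √1482.36 = 38.501

min=[-15.400,3.400,-1.800] max=[6.000,24.800,22.000] diag=38.501


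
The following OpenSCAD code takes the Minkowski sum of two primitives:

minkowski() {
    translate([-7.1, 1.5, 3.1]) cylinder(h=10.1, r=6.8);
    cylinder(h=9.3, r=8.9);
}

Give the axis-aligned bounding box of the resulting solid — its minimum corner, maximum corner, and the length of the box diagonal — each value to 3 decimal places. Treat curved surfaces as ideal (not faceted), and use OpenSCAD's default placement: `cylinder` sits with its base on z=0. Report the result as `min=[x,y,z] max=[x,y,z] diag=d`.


A = translate([-7.1, 1.5, 3.1]) cylinder(h=10.1, r=6.8) → bbox [-13.9,-5.3,3.1] .. [-0.3,8.3,13.2]
B = cylinder(h=9.3, r=8.9) → bbox [-8.9,-8.9,0] .. [8.9,8.9,9.3]
lo = A.lo+B.lo = [-13.9-8.9, -5.3-8.9, 3.1+0] = [-22.800,-14.200,3.100]
hi = A.hi+B.hi = [-0.3+8.9, 8.3+8.9, 13.2+9.3] = [8.600,17.200,22.500]
diag = √(31.4²+31.4²+19.4²) = √2348.28 = 48.459

min=[-22.800,-14.200,3.100] max=[8.600,17.200,22.500] diag=48.459


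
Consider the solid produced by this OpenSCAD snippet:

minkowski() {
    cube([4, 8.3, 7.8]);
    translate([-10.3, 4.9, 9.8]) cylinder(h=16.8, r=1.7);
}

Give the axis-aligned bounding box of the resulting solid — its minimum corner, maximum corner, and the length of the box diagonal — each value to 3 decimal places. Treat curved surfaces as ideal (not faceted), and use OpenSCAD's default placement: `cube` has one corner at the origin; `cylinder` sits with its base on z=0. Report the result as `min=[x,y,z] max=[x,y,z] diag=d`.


min=[-12.000,3.200,9.800] max=[-4.600,14.900,34.400] diag=28.228

A = translate([-10.3, 4.9, 9.8]) cylinder(h=16.8, r=1.7) → bbox [-12,3.2,9.8] .. [-8.6,6.6,26.6]
B = cube([4, 8.3, 7.8]) → bbox [0,0,0] .. [4,8.3,7.8]
lo = A.lo+B.lo = [-12+0, 3.2+0, 9.8+0] = [-12.000,3.200,9.800]
hi = A.hi+B.hi = [-8.6+4, 6.6+8.3, 26.6+7.8] = [-4.600,14.900,34.400]
diag = √(7.4²+11.7²+24.6²) = √796.81 = 28.228


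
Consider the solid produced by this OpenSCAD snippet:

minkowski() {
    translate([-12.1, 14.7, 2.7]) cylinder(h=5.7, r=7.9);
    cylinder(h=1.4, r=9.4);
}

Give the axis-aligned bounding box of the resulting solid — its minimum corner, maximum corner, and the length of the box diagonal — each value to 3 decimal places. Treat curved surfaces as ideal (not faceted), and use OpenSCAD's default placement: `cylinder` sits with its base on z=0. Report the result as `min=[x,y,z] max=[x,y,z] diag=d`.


A = translate([-12.1, 14.7, 2.7]) cylinder(h=5.7, r=7.9) → bbox [-20,6.8,2.7] .. [-4.2,22.6,8.4]
B = cylinder(h=1.4, r=9.4) → bbox [-9.4,-9.4,0] .. [9.4,9.4,1.4]
lo = A.lo+B.lo = [-20-9.4, 6.8-9.4, 2.7+0] = [-29.400,-2.600,2.700]
hi = A.hi+B.hi = [-4.2+9.4, 22.6+9.4, 8.4+1.4] = [5.200,32.000,9.800]
diag = √(34.6²+34.6²+7.1²) = √2444.73 = 49.444

min=[-29.400,-2.600,2.700] max=[5.200,32.000,9.800] diag=49.444


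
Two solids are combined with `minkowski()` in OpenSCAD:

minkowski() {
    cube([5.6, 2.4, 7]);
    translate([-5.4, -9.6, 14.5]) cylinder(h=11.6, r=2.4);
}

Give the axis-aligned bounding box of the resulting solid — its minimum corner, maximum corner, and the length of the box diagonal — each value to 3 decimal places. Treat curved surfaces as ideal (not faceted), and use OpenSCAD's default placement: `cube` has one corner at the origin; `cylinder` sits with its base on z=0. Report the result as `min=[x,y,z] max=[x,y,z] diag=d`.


min=[-7.800,-12.000,14.500] max=[2.600,-4.800,33.100] diag=22.494

A = translate([-5.4, -9.6, 14.5]) cylinder(h=11.6, r=2.4) → bbox [-7.8,-12,14.5] .. [-3,-7.2,26.1]
B = cube([5.6, 2.4, 7]) → bbox [0,0,0] .. [5.6,2.4,7]
lo = A.lo+B.lo = [-7.8+0, -12+0, 14.5+0] = [-7.800,-12.000,14.500]
hi = A.hi+B.hi = [-3+5.6, -7.2+2.4, 26.1+7] = [2.600,-4.800,33.100]
diag = √(10.4²+7.2²+18.6²) = √505.96 = 22.494


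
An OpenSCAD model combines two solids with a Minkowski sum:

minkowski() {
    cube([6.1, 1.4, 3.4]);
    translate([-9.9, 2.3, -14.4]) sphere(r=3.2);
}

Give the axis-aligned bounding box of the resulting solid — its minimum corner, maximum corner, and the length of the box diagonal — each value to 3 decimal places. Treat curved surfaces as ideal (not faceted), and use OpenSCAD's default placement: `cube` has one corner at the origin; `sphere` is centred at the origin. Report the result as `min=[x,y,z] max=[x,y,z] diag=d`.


min=[-13.100,-0.900,-17.600] max=[-0.600,6.900,-7.800] diag=17.695

A = translate([-9.9, 2.3, -14.4]) sphere(r=3.2) → bbox [-13.1,-0.9,-17.6] .. [-6.7,5.5,-11.2]
B = cube([6.1, 1.4, 3.4]) → bbox [0,0,0] .. [6.1,1.4,3.4]
lo = A.lo+B.lo = [-13.1+0, -0.9+0, -17.6+0] = [-13.100,-0.900,-17.600]
hi = A.hi+B.hi = [-6.7+6.1, 5.5+1.4, -11.2+3.4] = [-0.600,6.900,-7.800]
diag = √(12.5²+7.8²+9.8²) = √313.13 = 17.695


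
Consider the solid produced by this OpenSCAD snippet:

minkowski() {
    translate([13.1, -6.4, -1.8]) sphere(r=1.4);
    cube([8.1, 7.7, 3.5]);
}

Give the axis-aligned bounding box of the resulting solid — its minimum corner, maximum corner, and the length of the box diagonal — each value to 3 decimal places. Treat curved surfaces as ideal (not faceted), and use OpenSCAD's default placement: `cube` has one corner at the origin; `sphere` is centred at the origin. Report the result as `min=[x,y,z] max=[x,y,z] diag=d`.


min=[11.700,-7.800,-3.200] max=[22.600,2.700,3.100] diag=16.394

A = translate([13.1, -6.4, -1.8]) sphere(r=1.4) → bbox [11.7,-7.8,-3.2] .. [14.5,-5,-0.4]
B = cube([8.1, 7.7, 3.5]) → bbox [0,0,0] .. [8.1,7.7,3.5]
lo = A.lo+B.lo = [11.7+0, -7.8+0, -3.2+0] = [11.700,-7.800,-3.200]
hi = A.hi+B.hi = [14.5+8.1, -5+7.7, -0.4+3.5] = [22.600,2.700,3.100]
diag = √(10.9²+10.5²+6.3²) = √268.75 = 16.394


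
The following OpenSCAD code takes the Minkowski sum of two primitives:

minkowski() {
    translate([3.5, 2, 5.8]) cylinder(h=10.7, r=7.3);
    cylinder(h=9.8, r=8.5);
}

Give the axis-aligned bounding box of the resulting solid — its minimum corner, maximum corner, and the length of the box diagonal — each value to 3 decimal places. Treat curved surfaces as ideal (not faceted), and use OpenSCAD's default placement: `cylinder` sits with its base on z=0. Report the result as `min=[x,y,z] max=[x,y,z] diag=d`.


min=[-12.300,-13.800,5.800] max=[19.300,17.800,26.300] diag=49.167

A = translate([3.5, 2, 5.8]) cylinder(h=10.7, r=7.3) → bbox [-3.8,-5.3,5.8] .. [10.8,9.3,16.5]
B = cylinder(h=9.8, r=8.5) → bbox [-8.5,-8.5,0] .. [8.5,8.5,9.8]
lo = A.lo+B.lo = [-3.8-8.5, -5.3-8.5, 5.8+0] = [-12.300,-13.800,5.800]
hi = A.hi+B.hi = [10.8+8.5, 9.3+8.5, 16.5+9.8] = [19.300,17.800,26.300]
diag = √(31.6²+31.6²+20.5²) = √2417.37 = 49.167


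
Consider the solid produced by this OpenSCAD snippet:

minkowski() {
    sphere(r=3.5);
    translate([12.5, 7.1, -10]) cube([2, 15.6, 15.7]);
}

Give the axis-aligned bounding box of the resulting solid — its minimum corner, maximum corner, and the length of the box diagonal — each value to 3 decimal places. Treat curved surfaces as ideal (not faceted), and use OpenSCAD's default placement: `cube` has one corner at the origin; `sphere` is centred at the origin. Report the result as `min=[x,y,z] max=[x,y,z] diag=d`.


min=[9.000,3.600,-13.500] max=[18.000,26.200,9.200] diag=33.272

A = translate([12.5, 7.1, -10]) cube([2, 15.6, 15.7]) → bbox [12.5,7.1,-10] .. [14.5,22.7,5.7]
B = sphere(r=3.5) → bbox [-3.5,-3.5,-3.5] .. [3.5,3.5,3.5]
lo = A.lo+B.lo = [12.5-3.5, 7.1-3.5, -10-3.5] = [9.000,3.600,-13.500]
hi = A.hi+B.hi = [14.5+3.5, 22.7+3.5, 5.7+3.5] = [18.000,26.200,9.200]
diag = √(9²+22.6²+22.7²) = √1107.05 = 33.272


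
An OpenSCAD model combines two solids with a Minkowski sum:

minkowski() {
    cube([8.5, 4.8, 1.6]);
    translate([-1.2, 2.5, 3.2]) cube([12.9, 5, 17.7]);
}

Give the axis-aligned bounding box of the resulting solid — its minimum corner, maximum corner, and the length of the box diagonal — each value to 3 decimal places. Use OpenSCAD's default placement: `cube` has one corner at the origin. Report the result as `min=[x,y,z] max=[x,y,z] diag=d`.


A = translate([-1.2, 2.5, 3.2]) cube([12.9, 5, 17.7]) → bbox [-1.2,2.5,3.2] .. [11.7,7.5,20.9]
B = cube([8.5, 4.8, 1.6]) → bbox [0,0,0] .. [8.5,4.8,1.6]
lo = A.lo+B.lo = [-1.2+0, 2.5+0, 3.2+0] = [-1.200,2.500,3.200]
hi = A.hi+B.hi = [11.7+8.5, 7.5+4.8, 20.9+1.6] = [20.200,12.300,22.500]
diag = √(21.4²+9.8²+19.3²) = √926.49 = 30.438

min=[-1.200,2.500,3.200] max=[20.200,12.300,22.500] diag=30.438


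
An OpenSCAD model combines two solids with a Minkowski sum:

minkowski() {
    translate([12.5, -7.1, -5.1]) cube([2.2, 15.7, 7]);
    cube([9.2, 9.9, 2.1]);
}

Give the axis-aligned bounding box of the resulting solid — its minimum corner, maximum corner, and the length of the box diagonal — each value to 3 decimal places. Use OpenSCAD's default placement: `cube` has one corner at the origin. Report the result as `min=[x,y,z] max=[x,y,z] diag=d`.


A = translate([12.5, -7.1, -5.1]) cube([2.2, 15.7, 7]) → bbox [12.5,-7.1,-5.1] .. [14.7,8.6,1.9]
B = cube([9.2, 9.9, 2.1]) → bbox [0,0,0] .. [9.2,9.9,2.1]
lo = A.lo+B.lo = [12.5+0, -7.1+0, -5.1+0] = [12.500,-7.100,-5.100]
hi = A.hi+B.hi = [14.7+9.2, 8.6+9.9, 1.9+2.1] = [23.900,18.500,4.000]
diag = √(11.4²+25.6²+9.1²) = √868.13 = 29.464

min=[12.500,-7.100,-5.100] max=[23.900,18.500,4.000] diag=29.464


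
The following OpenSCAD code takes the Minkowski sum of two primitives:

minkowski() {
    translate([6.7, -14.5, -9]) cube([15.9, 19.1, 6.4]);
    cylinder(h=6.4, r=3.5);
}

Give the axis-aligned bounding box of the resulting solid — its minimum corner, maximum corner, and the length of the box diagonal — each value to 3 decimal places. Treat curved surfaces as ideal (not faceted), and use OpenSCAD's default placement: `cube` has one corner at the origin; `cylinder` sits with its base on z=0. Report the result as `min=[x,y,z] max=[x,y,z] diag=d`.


min=[3.200,-18.000,-9.000] max=[26.100,8.100,3.800] diag=37.006

A = translate([6.7, -14.5, -9]) cube([15.9, 19.1, 6.4]) → bbox [6.7,-14.5,-9] .. [22.6,4.6,-2.6]
B = cylinder(h=6.4, r=3.5) → bbox [-3.5,-3.5,0] .. [3.5,3.5,6.4]
lo = A.lo+B.lo = [6.7-3.5, -14.5-3.5, -9+0] = [3.200,-18.000,-9.000]
hi = A.hi+B.hi = [22.6+3.5, 4.6+3.5, -2.6+6.4] = [26.100,8.100,3.800]
diag = √(22.9²+26.1²+12.8²) = √1369.46 = 37.006


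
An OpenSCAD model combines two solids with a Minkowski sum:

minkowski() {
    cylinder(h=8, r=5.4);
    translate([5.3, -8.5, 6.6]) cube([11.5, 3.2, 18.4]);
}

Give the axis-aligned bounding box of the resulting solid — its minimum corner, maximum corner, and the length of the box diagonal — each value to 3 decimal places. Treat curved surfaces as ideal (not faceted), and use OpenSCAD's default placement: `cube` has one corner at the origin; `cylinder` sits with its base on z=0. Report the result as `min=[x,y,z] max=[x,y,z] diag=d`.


min=[-0.100,-13.900,6.600] max=[22.200,0.100,33.000] diag=37.286

A = translate([5.3, -8.5, 6.6]) cube([11.5, 3.2, 18.4]) → bbox [5.3,-8.5,6.6] .. [16.8,-5.3,25]
B = cylinder(h=8, r=5.4) → bbox [-5.4,-5.4,0] .. [5.4,5.4,8]
lo = A.lo+B.lo = [5.3-5.4, -8.5-5.4, 6.6+0] = [-0.100,-13.900,6.600]
hi = A.hi+B.hi = [16.8+5.4, -5.3+5.4, 25+8] = [22.200,0.100,33.000]
diag = √(22.3²+14²+26.4²) = √1390.25 = 37.286


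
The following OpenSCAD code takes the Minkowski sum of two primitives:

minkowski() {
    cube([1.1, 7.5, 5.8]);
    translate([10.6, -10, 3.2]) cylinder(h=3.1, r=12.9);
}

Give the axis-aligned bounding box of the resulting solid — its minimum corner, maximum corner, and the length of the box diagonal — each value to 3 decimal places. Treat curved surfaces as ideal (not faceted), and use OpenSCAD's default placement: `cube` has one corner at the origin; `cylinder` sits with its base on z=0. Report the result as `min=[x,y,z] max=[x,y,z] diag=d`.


min=[-2.300,-22.900,3.200] max=[24.600,10.400,12.100] diag=43.723

A = translate([10.6, -10, 3.2]) cylinder(h=3.1, r=12.9) → bbox [-2.3,-22.9,3.2] .. [23.5,2.9,6.3]
B = cube([1.1, 7.5, 5.8]) → bbox [0,0,0] .. [1.1,7.5,5.8]
lo = A.lo+B.lo = [-2.3+0, -22.9+0, 3.2+0] = [-2.300,-22.900,3.200]
hi = A.hi+B.hi = [23.5+1.1, 2.9+7.5, 6.3+5.8] = [24.600,10.400,12.100]
diag = √(26.9²+33.3²+8.9²) = √1911.71 = 43.723


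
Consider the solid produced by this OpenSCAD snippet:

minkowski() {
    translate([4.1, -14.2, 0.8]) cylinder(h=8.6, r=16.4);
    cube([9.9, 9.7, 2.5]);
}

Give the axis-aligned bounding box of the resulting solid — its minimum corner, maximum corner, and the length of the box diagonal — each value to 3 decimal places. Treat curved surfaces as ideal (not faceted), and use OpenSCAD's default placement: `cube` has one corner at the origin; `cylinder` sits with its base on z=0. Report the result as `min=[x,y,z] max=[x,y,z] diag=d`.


A = translate([4.1, -14.2, 0.8]) cylinder(h=8.6, r=16.4) → bbox [-12.3,-30.6,0.8] .. [20.5,2.2,9.4]
B = cube([9.9, 9.7, 2.5]) → bbox [0,0,0] .. [9.9,9.7,2.5]
lo = A.lo+B.lo = [-12.3+0, -30.6+0, 0.8+0] = [-12.300,-30.600,0.800]
hi = A.hi+B.hi = [20.5+9.9, 2.2+9.7, 9.4+2.5] = [30.400,11.900,11.900]
diag = √(42.7²+42.5²+11.1²) = √3752.75 = 61.260

min=[-12.300,-30.600,0.800] max=[30.400,11.900,11.900] diag=61.260


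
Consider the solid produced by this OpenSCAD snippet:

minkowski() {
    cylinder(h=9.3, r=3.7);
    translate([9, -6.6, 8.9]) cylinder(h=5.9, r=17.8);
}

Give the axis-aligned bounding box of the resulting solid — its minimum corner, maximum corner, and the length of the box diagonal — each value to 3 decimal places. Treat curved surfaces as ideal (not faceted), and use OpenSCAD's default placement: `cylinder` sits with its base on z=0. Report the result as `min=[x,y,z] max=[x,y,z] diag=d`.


min=[-12.500,-28.100,8.900] max=[30.500,14.900,24.100] diag=62.682

A = translate([9, -6.6, 8.9]) cylinder(h=5.9, r=17.8) → bbox [-8.8,-24.4,8.9] .. [26.8,11.2,14.8]
B = cylinder(h=9.3, r=3.7) → bbox [-3.7,-3.7,0] .. [3.7,3.7,9.3]
lo = A.lo+B.lo = [-8.8-3.7, -24.4-3.7, 8.9+0] = [-12.500,-28.100,8.900]
hi = A.hi+B.hi = [26.8+3.7, 11.2+3.7, 14.8+9.3] = [30.500,14.900,24.100]
diag = √(43²+43²+15.2²) = √3929.04 = 62.682


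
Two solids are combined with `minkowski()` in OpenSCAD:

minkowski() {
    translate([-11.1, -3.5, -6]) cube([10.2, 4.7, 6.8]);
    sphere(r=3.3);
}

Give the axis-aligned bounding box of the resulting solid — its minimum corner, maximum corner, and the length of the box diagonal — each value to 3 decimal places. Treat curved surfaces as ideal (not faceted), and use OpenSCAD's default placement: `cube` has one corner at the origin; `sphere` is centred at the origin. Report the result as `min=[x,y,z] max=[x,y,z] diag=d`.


min=[-14.400,-6.800,-9.300] max=[2.400,4.500,4.100] diag=24.279

A = translate([-11.1, -3.5, -6]) cube([10.2, 4.7, 6.8]) → bbox [-11.1,-3.5,-6] .. [-0.9,1.2,0.8]
B = sphere(r=3.3) → bbox [-3.3,-3.3,-3.3] .. [3.3,3.3,3.3]
lo = A.lo+B.lo = [-11.1-3.3, -3.5-3.3, -6-3.3] = [-14.400,-6.800,-9.300]
hi = A.hi+B.hi = [-0.9+3.3, 1.2+3.3, 0.8+3.3] = [2.400,4.500,4.100]
diag = √(16.8²+11.3²+13.4²) = √589.49 = 24.279


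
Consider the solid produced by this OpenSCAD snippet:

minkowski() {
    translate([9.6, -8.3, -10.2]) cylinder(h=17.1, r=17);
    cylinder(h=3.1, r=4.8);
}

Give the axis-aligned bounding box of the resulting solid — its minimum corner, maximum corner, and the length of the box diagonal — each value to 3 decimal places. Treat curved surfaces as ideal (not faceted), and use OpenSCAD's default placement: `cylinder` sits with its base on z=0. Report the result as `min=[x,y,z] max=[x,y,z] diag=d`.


A = translate([9.6, -8.3, -10.2]) cylinder(h=17.1, r=17) → bbox [-7.4,-25.3,-10.2] .. [26.6,8.7,6.9]
B = cylinder(h=3.1, r=4.8) → bbox [-4.8,-4.8,0] .. [4.8,4.8,3.1]
lo = A.lo+B.lo = [-7.4-4.8, -25.3-4.8, -10.2+0] = [-12.200,-30.100,-10.200]
hi = A.hi+B.hi = [26.6+4.8, 8.7+4.8, 6.9+3.1] = [31.400,13.500,10.000]
diag = √(43.6²+43.6²+20.2²) = √4209.96 = 64.884

min=[-12.200,-30.100,-10.200] max=[31.400,13.500,10.000] diag=64.884


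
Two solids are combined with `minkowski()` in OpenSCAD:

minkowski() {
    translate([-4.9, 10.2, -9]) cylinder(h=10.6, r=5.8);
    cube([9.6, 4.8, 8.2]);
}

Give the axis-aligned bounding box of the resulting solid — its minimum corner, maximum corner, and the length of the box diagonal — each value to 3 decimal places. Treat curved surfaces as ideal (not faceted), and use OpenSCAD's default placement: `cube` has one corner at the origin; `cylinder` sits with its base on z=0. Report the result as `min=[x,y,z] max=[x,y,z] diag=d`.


A = translate([-4.9, 10.2, -9]) cylinder(h=10.6, r=5.8) → bbox [-10.7,4.4,-9] .. [0.9,16,1.6]
B = cube([9.6, 4.8, 8.2]) → bbox [0,0,0] .. [9.6,4.8,8.2]
lo = A.lo+B.lo = [-10.7+0, 4.4+0, -9+0] = [-10.700,4.400,-9.000]
hi = A.hi+B.hi = [0.9+9.6, 16+4.8, 1.6+8.2] = [10.500,20.800,9.800]
diag = √(21.2²+16.4²+18.8²) = √1071.84 = 32.739

min=[-10.700,4.400,-9.000] max=[10.500,20.800,9.800] diag=32.739


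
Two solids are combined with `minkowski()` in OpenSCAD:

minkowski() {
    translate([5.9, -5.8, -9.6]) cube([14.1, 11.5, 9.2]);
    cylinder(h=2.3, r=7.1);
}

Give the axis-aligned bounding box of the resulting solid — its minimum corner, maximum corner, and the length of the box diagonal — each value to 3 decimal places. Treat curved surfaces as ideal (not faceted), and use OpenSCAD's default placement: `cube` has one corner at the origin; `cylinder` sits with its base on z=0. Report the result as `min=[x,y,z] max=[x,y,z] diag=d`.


min=[-1.200,-12.900,-9.600] max=[27.100,12.800,1.900] diag=39.920

A = translate([5.9, -5.8, -9.6]) cube([14.1, 11.5, 9.2]) → bbox [5.9,-5.8,-9.6] .. [20,5.7,-0.4]
B = cylinder(h=2.3, r=7.1) → bbox [-7.1,-7.1,0] .. [7.1,7.1,2.3]
lo = A.lo+B.lo = [5.9-7.1, -5.8-7.1, -9.6+0] = [-1.200,-12.900,-9.600]
hi = A.hi+B.hi = [20+7.1, 5.7+7.1, -0.4+2.3] = [27.100,12.800,1.900]
diag = √(28.3²+25.7²+11.5²) = √1593.63 = 39.920


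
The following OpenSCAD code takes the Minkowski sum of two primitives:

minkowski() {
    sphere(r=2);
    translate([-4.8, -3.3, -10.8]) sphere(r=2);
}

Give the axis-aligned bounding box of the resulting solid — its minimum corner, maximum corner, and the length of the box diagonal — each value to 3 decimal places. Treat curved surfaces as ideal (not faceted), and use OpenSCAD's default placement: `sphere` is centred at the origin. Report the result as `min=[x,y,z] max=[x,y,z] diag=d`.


A = translate([-4.8, -3.3, -10.8]) sphere(r=2) → bbox [-6.8,-5.3,-12.8] .. [-2.8,-1.3,-8.8]
B = sphere(r=2) → bbox [-2,-2,-2] .. [2,2,2]
lo = A.lo+B.lo = [-6.8-2, -5.3-2, -12.8-2] = [-8.800,-7.300,-14.800]
hi = A.hi+B.hi = [-2.8+2, -1.3+2, -8.8+2] = [-0.800,0.700,-6.800]
diag = √(8²+8²+8²) = √192 = 13.856

min=[-8.800,-7.300,-14.800] max=[-0.800,0.700,-6.800] diag=13.856


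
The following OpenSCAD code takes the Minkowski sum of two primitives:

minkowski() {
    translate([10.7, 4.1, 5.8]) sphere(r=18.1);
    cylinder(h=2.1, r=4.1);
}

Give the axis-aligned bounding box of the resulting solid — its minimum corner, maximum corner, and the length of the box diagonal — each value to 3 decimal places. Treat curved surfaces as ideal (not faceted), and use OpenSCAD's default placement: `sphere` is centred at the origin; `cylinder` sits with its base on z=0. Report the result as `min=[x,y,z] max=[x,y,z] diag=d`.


min=[-11.500,-18.100,-12.300] max=[32.900,26.300,26.000] diag=73.550

A = translate([10.7, 4.1, 5.8]) sphere(r=18.1) → bbox [-7.4,-14,-12.3] .. [28.8,22.2,23.9]
B = cylinder(h=2.1, r=4.1) → bbox [-4.1,-4.1,0] .. [4.1,4.1,2.1]
lo = A.lo+B.lo = [-7.4-4.1, -14-4.1, -12.3+0] = [-11.500,-18.100,-12.300]
hi = A.hi+B.hi = [28.8+4.1, 22.2+4.1, 23.9+2.1] = [32.900,26.300,26.000]
diag = √(44.4²+44.4²+38.3²) = √5409.61 = 73.550


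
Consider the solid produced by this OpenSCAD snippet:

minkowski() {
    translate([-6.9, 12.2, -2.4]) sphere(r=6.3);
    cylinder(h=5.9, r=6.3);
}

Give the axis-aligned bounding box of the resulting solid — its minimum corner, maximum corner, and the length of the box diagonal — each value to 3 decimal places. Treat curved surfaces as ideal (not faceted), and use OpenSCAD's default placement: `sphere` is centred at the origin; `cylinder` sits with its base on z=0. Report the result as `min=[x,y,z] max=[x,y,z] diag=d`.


min=[-19.500,-0.400,-8.700] max=[5.700,24.800,9.800] diag=40.154

A = translate([-6.9, 12.2, -2.4]) sphere(r=6.3) → bbox [-13.2,5.9,-8.7] .. [-0.6,18.5,3.9]
B = cylinder(h=5.9, r=6.3) → bbox [-6.3,-6.3,0] .. [6.3,6.3,5.9]
lo = A.lo+B.lo = [-13.2-6.3, 5.9-6.3, -8.7+0] = [-19.500,-0.400,-8.700]
hi = A.hi+B.hi = [-0.6+6.3, 18.5+6.3, 3.9+5.9] = [5.700,24.800,9.800]
diag = √(25.2²+25.2²+18.5²) = √1612.33 = 40.154


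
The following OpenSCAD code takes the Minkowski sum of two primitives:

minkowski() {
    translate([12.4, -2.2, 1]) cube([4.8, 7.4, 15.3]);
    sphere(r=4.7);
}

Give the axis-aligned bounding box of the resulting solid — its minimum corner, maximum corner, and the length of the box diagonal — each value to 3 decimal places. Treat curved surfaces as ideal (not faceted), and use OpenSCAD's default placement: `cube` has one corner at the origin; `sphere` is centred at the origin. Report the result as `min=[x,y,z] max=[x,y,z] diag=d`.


min=[7.700,-6.900,-3.700] max=[21.900,9.900,21.000] diag=33.075

A = translate([12.4, -2.2, 1]) cube([4.8, 7.4, 15.3]) → bbox [12.4,-2.2,1] .. [17.2,5.2,16.3]
B = sphere(r=4.7) → bbox [-4.7,-4.7,-4.7] .. [4.7,4.7,4.7]
lo = A.lo+B.lo = [12.4-4.7, -2.2-4.7, 1-4.7] = [7.700,-6.900,-3.700]
hi = A.hi+B.hi = [17.2+4.7, 5.2+4.7, 16.3+4.7] = [21.900,9.900,21.000]
diag = √(14.2²+16.8²+24.7²) = √1093.97 = 33.075


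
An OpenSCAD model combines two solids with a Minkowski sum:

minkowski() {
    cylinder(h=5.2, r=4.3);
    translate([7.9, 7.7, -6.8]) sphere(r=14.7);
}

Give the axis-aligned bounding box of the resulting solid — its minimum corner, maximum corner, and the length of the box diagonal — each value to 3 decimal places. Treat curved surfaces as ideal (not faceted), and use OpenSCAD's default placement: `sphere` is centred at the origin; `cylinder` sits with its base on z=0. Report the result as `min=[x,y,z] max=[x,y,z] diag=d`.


min=[-11.100,-11.300,-21.500] max=[26.900,26.700,13.100] diag=63.915

A = translate([7.9, 7.7, -6.8]) sphere(r=14.7) → bbox [-6.8,-7,-21.5] .. [22.6,22.4,7.9]
B = cylinder(h=5.2, r=4.3) → bbox [-4.3,-4.3,0] .. [4.3,4.3,5.2]
lo = A.lo+B.lo = [-6.8-4.3, -7-4.3, -21.5+0] = [-11.100,-11.300,-21.500]
hi = A.hi+B.hi = [22.6+4.3, 22.4+4.3, 7.9+5.2] = [26.900,26.700,13.100]
diag = √(38²+38²+34.6²) = √4085.16 = 63.915
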